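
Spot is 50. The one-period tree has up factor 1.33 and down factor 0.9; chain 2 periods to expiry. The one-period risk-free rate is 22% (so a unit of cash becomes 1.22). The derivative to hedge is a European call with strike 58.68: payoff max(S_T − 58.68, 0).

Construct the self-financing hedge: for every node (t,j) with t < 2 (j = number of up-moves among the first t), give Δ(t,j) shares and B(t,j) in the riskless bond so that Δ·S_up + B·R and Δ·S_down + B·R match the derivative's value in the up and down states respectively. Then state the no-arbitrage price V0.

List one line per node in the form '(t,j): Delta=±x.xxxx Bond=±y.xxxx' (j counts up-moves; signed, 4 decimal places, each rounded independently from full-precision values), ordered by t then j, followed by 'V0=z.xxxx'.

(0,0): Delta=0.8227 Bond=-29.7603
(1,0): Delta=0.0605 Bond=-2.0072
(1,1): Delta=1.0000 Bond=-48.0984
V0=11.3744

No-arbitrage ⇒ martingale measure with p* = (R−d)/(u−d) = 0.7442.
At expiry t=2: V(2,0)=0.0000, V(2,1)=1.1700, V(2,2)=29.7650
(1,0): S=45.0000. Δ = (V_up−V_dn)/(S_up−S_dn) = (1.1700−0.0000)/(59.8500−40.5000) = 0.0605. V = [p*·1.1700 + (1−p*)·0.0000]/1.22 = 0.7137. B = V − Δ·S = -2.0072.
(1,1): S=66.5000. Δ = (V_up−V_dn)/(S_up−S_dn) = (29.7650−1.1700)/(88.4450−59.8500) = 1.0000. V = [p*·29.7650 + (1−p*)·1.1700]/1.22 = 18.4016. B = V − Δ·S = -48.0984.
(0,0): S=50.0000. Δ = (V_up−V_dn)/(S_up−S_dn) = (18.4016−0.7137)/(66.5000−45.0000) = 0.8227. V = [p*·18.4016 + (1−p*)·0.7137]/1.22 = 11.3744. B = V − Δ·S = -29.7603.
Root portfolio cost Δ·50+B reproduces V0=11.3744.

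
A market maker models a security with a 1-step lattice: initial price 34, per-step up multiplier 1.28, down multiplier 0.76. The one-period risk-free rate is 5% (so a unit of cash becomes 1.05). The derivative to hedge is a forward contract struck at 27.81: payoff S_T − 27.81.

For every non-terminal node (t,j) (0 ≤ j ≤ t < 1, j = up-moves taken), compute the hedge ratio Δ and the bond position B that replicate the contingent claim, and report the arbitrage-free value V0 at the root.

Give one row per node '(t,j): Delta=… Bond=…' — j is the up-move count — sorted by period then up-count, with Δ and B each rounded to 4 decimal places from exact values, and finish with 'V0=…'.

No-arbitrage ⇒ martingale measure with p* = (R−d)/(u−d) = 0.5577.
Terminal values V(1,·): V(1,0)=-1.9700, V(1,1)=15.7100
Node (0,0) S=34.0000: V=(p*·15.7100+(1−p*)·-1.9700)/1.05=7.5143; Δ=(15.7100−-1.9700)/(43.5200−25.8400)=1.0000; B=V−Δ·S=-26.4857
The time-0 hedge costs 7.5143, which is the no-arbitrage price.

(0,0): Delta=1.0000 Bond=-26.4857
V0=7.5143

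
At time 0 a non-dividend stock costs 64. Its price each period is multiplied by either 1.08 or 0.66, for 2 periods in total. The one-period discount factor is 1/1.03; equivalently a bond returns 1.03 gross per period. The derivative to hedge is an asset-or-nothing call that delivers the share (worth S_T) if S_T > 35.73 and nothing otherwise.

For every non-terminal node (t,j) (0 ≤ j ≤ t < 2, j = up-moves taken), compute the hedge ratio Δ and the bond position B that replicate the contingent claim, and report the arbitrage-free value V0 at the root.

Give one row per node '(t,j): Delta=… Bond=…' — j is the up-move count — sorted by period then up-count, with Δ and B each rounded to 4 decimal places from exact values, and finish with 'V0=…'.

The replicating-portfolio and risk-neutral prices coincide; use p* = (1.03−0.66)/(1.08−0.66) = 0.8810 for the latter.
Payoff layer (t=2): V(2,0)=0.0000, V(2,1)=45.6192, V(2,2)=74.6496
(1,0): S=42.2400. Δ = (V_up−V_dn)/(S_up−S_dn) = (45.6192−0.0000)/(45.6192−27.8784) = 2.5714. V = [p*·45.6192 + (1−p*)·0.0000]/1.03 = 39.0178. B = V − Δ·S = -69.5993.
(1,1): S=69.1200. Δ = (V_up−V_dn)/(S_up−S_dn) = (74.6496−45.6192)/(74.6496−45.6192) = 1.0000. V = [p*·74.6496 + (1−p*)·45.6192]/1.03 = 69.1200. B = V − Δ·S = 0.0000.
(0,0): S=64.0000. Δ = (V_up−V_dn)/(S_up−S_dn) = (69.1200−39.0178)/(69.1200−42.2400) = 1.1199. V = [p*·69.1200 + (1−p*)·39.0178]/1.03 = 63.6276. B = V − Δ·S = -8.0443.
Root portfolio cost Δ·64+B reproduces V0=63.6276.

(0,0): Delta=1.1199 Bond=-8.0443
(1,0): Delta=2.5714 Bond=-69.5993
(1,1): Delta=1.0000 Bond=0.0000
V0=63.6276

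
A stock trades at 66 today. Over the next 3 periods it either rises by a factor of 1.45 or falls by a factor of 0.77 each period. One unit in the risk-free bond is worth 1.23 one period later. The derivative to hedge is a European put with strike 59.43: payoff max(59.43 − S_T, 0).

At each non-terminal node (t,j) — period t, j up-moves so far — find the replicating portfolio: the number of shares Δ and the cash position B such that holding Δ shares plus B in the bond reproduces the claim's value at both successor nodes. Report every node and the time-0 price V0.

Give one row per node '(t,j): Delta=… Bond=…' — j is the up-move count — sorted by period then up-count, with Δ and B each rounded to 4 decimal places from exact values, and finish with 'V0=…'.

Since d<R<u, set p* = (R−d)/(u−d) = 0.6765; price each node as the discounted p*-expectation of its children.
Terminal values V(3,·): V(3,0)=29.2988, V(3,1)=2.6895, V(3,2)=0.0000, V(3,3)=0.0000
Node (2,0) S=39.1314: V=(p*·2.6895+(1−p*)·29.2988)/1.23=9.1857; Δ=(2.6895−29.2988)/(56.7405−30.1312)=-1.0000; B=V−Δ·S=48.3171
Node (2,1) S=73.6890: V=(p*·0.0000+(1−p*)·2.6895)/1.23=0.7074; Δ=(0.0000−2.6895)/(106.8491−56.7405)=-0.0537; B=V−Δ·S=4.6625
Node (2,2) S=138.7650: V=(p*·0.0000+(1−p*)·0.0000)/1.23=0.0000; Δ=(0.0000−0.0000)/(201.2093−106.8491)=0.0000; B=V−Δ·S=0.0000
Node (1,0) S=50.8200: V=(p*·0.7074+(1−p*)·9.1857)/1.23=2.8052; Δ=(0.7074−9.1857)/(73.6890−39.1314)=-0.2453; B=V−Δ·S=15.2732
Node (1,1) S=95.7000: V=(p*·0.0000+(1−p*)·0.7074)/1.23=0.1861; Δ=(0.0000−0.7074)/(138.7650−73.6890)=-0.0109; B=V−Δ·S=1.2264
Node (0,0) S=66.0000: V=(p*·0.1861+(1−p*)·2.8052)/1.23=0.8402; Δ=(0.1861−2.8052)/(95.7000−50.8200)=-0.0584; B=V−Δ·S=4.6918
The time-0 hedge costs 0.8402, which is the no-arbitrage price.

(0,0): Delta=-0.0584 Bond=4.6918
(1,0): Delta=-0.2453 Bond=15.2732
(1,1): Delta=-0.0109 Bond=1.2264
(2,0): Delta=-1.0000 Bond=48.3171
(2,1): Delta=-0.0537 Bond=4.6625
(2,2): Delta=0.0000 Bond=0.0000
V0=0.8402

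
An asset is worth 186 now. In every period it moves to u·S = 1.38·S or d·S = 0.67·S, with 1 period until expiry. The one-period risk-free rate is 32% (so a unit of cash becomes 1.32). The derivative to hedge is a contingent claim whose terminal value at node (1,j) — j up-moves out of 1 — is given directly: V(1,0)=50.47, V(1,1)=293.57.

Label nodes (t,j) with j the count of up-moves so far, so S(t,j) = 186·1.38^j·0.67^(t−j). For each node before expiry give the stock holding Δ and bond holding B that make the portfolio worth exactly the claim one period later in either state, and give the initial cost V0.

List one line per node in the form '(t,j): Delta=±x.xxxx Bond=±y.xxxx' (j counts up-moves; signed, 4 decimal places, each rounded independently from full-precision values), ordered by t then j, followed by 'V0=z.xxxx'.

Under the risk-neutral measure, an up-move has probability p* = (R−d)/(u−d) = 0.9155 and values discount at R = 1.32.
Terminal payoffs: V(1,0)=50.4700, V(1,1)=293.5700
  t=0,j=0: stock 186.0000 → up 256.6800 (V=293.5700), down 124.6200 (V=50.4700). Price 206.8381; hedge Δ=1.8408, bond B=-135.5562.
The time-0 hedge costs 206.8381, which is the no-arbitrage price.

(0,0): Delta=1.8408 Bond=-135.5562
V0=206.8381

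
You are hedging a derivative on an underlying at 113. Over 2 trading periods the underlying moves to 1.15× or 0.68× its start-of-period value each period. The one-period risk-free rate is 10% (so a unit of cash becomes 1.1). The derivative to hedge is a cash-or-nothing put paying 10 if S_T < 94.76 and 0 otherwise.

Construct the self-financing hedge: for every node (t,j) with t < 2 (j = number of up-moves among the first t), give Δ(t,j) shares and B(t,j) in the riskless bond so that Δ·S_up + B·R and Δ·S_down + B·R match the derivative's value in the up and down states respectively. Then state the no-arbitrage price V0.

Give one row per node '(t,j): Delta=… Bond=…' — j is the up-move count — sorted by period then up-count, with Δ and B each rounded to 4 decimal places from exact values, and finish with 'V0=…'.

(0,0): Delta=-0.1530 Bond=18.9495
(1,0): Delta=0.0000 Bond=9.0909
(1,1): Delta=-0.1637 Bond=22.2437
V0=1.6649

Since d<R<u, set p* = (R−d)/(u−d) = 0.8936; price each node as the discounted p*-expectation of its children.
Terminal payoffs: V(2,0)=10.0000, V(2,1)=10.0000, V(2,2)=0.0000
Node (1,0) S=76.8400: V=(p*·10.0000+(1−p*)·10.0000)/1.1=9.0909; Δ=(10.0000−10.0000)/(88.3660−52.2512)=0.0000; B=V−Δ·S=9.0909
Node (1,1) S=129.9500: V=(p*·0.0000+(1−p*)·10.0000)/1.1=0.9671; Δ=(0.0000−10.0000)/(149.4425−88.3660)=-0.1637; B=V−Δ·S=22.2437
Node (0,0) S=113.0000: V=(p*·0.9671+(1−p*)·9.0909)/1.1=1.6649; Δ=(0.9671−9.0909)/(129.9500−76.8400)=-0.1530; B=V−Δ·S=18.9495
Root portfolio cost Δ·113+B reproduces V0=1.6649.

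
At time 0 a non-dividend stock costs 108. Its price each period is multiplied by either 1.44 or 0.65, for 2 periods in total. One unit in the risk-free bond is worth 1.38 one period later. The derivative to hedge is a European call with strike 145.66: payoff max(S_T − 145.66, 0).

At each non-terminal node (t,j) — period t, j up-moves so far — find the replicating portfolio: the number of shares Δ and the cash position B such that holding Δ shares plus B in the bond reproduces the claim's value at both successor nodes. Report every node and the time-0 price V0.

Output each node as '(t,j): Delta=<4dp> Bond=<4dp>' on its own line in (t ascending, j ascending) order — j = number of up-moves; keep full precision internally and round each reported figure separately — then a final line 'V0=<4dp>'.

The replicating-portfolio and risk-neutral prices coincide; use p* = (1.38−0.65)/(1.44−0.65) = 0.9241 for the latter.
Terminal payoffs: V(2,0)=0.0000, V(2,1)=0.0000, V(2,2)=78.2888
  t=1,j=0: stock 70.2000 → up 101.0880 (V=0.0000), down 45.6300 (V=0.0000). Price 0.0000; hedge Δ=0.0000, bond B=0.0000.
  t=1,j=1: stock 155.5200 → up 223.9488 (V=78.2888), down 101.0880 (V=0.0000). Price 52.4223; hedge Δ=0.6372, bond B=-46.6774.
  t=0,j=0: stock 108.0000 → up 155.5200 (V=52.4223), down 70.2000 (V=0.0000). Price 35.1021; hedge Δ=0.6144, bond B=-31.2553.
Check: Δ(0,0)·S0 + B(0,0) = 35.1021 = V0.

(0,0): Delta=0.6144 Bond=-31.2553
(1,0): Delta=0.0000 Bond=0.0000
(1,1): Delta=0.6372 Bond=-46.6774
V0=35.1021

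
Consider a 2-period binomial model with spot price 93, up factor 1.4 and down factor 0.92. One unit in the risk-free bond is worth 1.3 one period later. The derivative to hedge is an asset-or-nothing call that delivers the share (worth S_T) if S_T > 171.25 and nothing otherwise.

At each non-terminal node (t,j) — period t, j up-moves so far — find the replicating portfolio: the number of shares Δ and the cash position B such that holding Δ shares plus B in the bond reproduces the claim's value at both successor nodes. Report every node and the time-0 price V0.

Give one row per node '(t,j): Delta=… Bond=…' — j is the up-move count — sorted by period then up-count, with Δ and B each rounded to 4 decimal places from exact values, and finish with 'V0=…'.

(0,0): Delta=2.4866 Bond=-163.6595
(1,0): Delta=0.0000 Bond=0.0000
(1,1): Delta=2.9167 Bond=-268.7462
V0=67.5985

Since d<R<u, set p* = (R−d)/(u−d) = 0.7917; price each node as the discounted p*-expectation of its children.
Payoff layer (t=2): V(2,0)=0.0000, V(2,1)=0.0000, V(2,2)=182.2800
(1,0): S=85.5600. Δ = (V_up−V_dn)/(S_up−S_dn) = (0.0000−0.0000)/(119.7840−78.7152) = 0.0000. V = [p*·0.0000 + (1−p*)·0.0000]/1.3 = 0.0000. B = V − Δ·S = 0.0000.
(1,1): S=130.2000. Δ = (V_up−V_dn)/(S_up−S_dn) = (182.2800−0.0000)/(182.2800−119.7840) = 2.9167. V = [p*·182.2800 + (1−p*)·0.0000]/1.3 = 111.0038. B = V − Δ·S = -268.7462.
(0,0): S=93.0000. Δ = (V_up−V_dn)/(S_up−S_dn) = (111.0038−0.0000)/(130.2000−85.5600) = 2.4866. V = [p*·111.0038 + (1−p*)·0.0000]/1.3 = 67.5985. B = V − Δ·S = -163.6595.
Each (Δ,B) replicates both successor values, so the strategy is self-financing and V0 is arbitrage-free.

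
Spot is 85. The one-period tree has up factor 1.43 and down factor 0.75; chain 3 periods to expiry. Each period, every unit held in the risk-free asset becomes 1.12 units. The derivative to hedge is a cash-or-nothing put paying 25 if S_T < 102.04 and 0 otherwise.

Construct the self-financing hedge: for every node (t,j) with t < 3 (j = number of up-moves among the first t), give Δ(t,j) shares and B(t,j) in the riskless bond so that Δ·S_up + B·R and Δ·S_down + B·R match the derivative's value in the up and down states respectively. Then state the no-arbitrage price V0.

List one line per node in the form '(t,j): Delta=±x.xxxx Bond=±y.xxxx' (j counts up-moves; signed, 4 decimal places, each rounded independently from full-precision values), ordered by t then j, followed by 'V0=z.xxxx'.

(0,0): Delta=-0.1711 Bond=22.2629
(1,0): Delta=-0.2802 Bond=31.8903
(1,1): Delta=-0.1231 Bond=19.1066
(2,0): Delta=0.0000 Bond=22.3214
(2,1): Delta=-0.4033 Bond=46.9407
(2,2): Delta=0.0000 Bond=0.0000
V0=7.7227

Risk-neutral probability p* = (R−d)/(u−d) = (1.12−0.75)/(1.43−0.75) = 0.5441.
Terminal values V(3,·): V(3,0)=25.0000, V(3,1)=25.0000, V(3,2)=0.0000, V(3,3)=0.0000
  t=2,j=0: stock 47.8125 → up 68.3719 (V=25.0000), down 35.8594 (V=25.0000). Price 22.3214; hedge Δ=0.0000, bond B=22.3214.
  t=2,j=1: stock 91.1625 → up 130.3624 (V=0.0000), down 68.3719 (V=25.0000). Price 10.1759; hedge Δ=-0.4033, bond B=46.9407.
  t=2,j=2: stock 173.8165 → up 248.5576 (V=0.0000), down 130.3624 (V=0.0000). Price 0.0000; hedge Δ=0.0000, bond B=0.0000.
  t=1,j=0: stock 63.7500 → up 91.1625 (V=10.1759), down 47.8125 (V=22.3214). Price 14.0293; hedge Δ=-0.2802, bond B=31.8903.
  t=1,j=1: stock 121.5500 → up 173.8165 (V=0.0000), down 91.1625 (V=10.1759). Price 4.1420; hedge Δ=-0.1231, bond B=19.1066.
  t=0,j=0: stock 85.0000 → up 121.5500 (V=4.1420), down 63.7500 (V=14.0293). Price 7.7227; hedge Δ=-0.1711, bond B=22.2629.
The time-0 hedge costs 7.7227, which is the no-arbitrage price.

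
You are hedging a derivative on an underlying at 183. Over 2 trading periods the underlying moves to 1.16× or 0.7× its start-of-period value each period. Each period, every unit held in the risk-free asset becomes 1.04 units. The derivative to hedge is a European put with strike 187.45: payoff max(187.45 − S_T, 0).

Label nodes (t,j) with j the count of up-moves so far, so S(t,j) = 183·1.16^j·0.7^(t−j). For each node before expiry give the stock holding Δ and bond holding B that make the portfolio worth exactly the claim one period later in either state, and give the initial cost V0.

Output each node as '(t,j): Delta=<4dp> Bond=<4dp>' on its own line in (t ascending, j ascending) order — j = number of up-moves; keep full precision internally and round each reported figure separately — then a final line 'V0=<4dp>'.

Under the risk-neutral measure, an up-move has probability p* = (R−d)/(u−d) = 0.7391 and values discount at R = 1.04.
Terminal values V(2,·): V(2,0)=97.7800, V(2,1)=38.8540, V(2,2)=0.0000
  t=1,j=0: stock 128.1000 → up 148.5960 (V=38.8540), down 89.6700 (V=97.7800). Price 52.1404; hedge Δ=-1.0000, bond B=180.2404.
  t=1,j=1: stock 212.2800 → up 246.2448 (V=0.0000), down 148.5960 (V=38.8540). Price 9.7460; hedge Δ=-0.3979, bond B=94.2112.
  t=0,j=0: stock 183.0000 → up 212.2800 (V=9.7460), down 128.1000 (V=52.1404). Price 20.0052; hedge Δ=-0.5036, bond B=112.1669.
Self-financing check: at every node Δ·S+B equals the discounted successor values.

(0,0): Delta=-0.5036 Bond=112.1669
(1,0): Delta=-1.0000 Bond=180.2404
(1,1): Delta=-0.3979 Bond=94.2112
V0=20.0052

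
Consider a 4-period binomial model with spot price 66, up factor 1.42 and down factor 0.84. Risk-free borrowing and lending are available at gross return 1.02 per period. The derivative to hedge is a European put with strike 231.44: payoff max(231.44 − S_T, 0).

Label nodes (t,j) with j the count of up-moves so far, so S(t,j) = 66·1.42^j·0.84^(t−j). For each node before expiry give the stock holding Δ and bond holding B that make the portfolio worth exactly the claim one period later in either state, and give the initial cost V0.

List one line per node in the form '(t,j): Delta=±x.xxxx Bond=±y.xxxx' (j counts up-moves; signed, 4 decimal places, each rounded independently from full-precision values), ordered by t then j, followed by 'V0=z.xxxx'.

Risk-neutral probability p* = (R−d)/(u−d) = (1.02−0.84)/(1.42−0.84) = 0.3103.
Terminal values V(4,·): V(4,0)=198.5805, V(4,1)=175.8918, V(4,2)=137.5371, V(4,3)=72.6993, V(4,4)=0.0000
(3,0): S=39.1185. Δ = (V_up−V_dn)/(S_up−S_dn) = (175.8918−198.5805)/(55.5482−32.8595) = -1.0000. V = [p*·175.8918 + (1−p*)·198.5805]/1.02 = 187.7835. B = V − Δ·S = 226.9020.
(3,1): S=66.1288. Δ = (V_up−V_dn)/(S_up−S_dn) = (137.5371−175.8918)/(93.9029−55.5482) = -1.0000. V = [p*·137.5371 + (1−p*)·175.8918]/1.02 = 160.7731. B = V − Δ·S = 226.9020.
(3,2): S=111.7892. Δ = (V_up−V_dn)/(S_up−S_dn) = (72.6993−137.5371)/(158.7407−93.9029) = -1.0000. V = [p*·72.6993 + (1−p*)·137.5371]/1.02 = 115.1127. B = V − Δ·S = 226.9020.
(3,3): S=188.9770. Δ = (V_up−V_dn)/(S_up−S_dn) = (0.0000−72.6993)/(268.3474−158.7407) = -0.6633. V = [p*·0.0000 + (1−p*)·72.6993]/1.02 = 49.1544. B = V − Δ·S = 174.4980.
(2,0): S=46.5696. Δ = (V_up−V_dn)/(S_up−S_dn) = (160.7731−187.7835)/(66.1288−39.1185) = -1.0000. V = [p*·160.7731 + (1−p*)·187.7835]/1.02 = 175.8833. B = V − Δ·S = 222.4529.
(2,1): S=78.7248. Δ = (V_up−V_dn)/(S_up−S_dn) = (115.1127−160.7731)/(111.7892−66.1288) = -1.0000. V = [p*·115.1127 + (1−p*)·160.7731]/1.02 = 143.7281. B = V − Δ·S = 222.4529.
(2,2): S=133.0824. Δ = (V_up−V_dn)/(S_up−S_dn) = (49.1544−115.1127)/(188.9770−111.7892) = -0.8545. V = [p*·49.1544 + (1−p*)·115.1127]/1.02 = 92.7872. B = V − Δ·S = 206.5085.
(1,0): S=55.4400. Δ = (V_up−V_dn)/(S_up−S_dn) = (143.7281−175.8833)/(78.7248−46.5696) = -1.0000. V = [p*·143.7281 + (1−p*)·175.8833]/1.02 = 162.6511. B = V − Δ·S = 218.0911.
(1,1): S=93.7200. Δ = (V_up−V_dn)/(S_up−S_dn) = (92.7872−143.7281)/(133.0824−78.7248) = -0.9371. V = [p*·92.7872 + (1−p*)·143.7281]/1.02 = 125.4106. B = V − Δ·S = 213.2398.
(0,0): S=66.0000. Δ = (V_up−V_dn)/(S_up−S_dn) = (125.4106−162.6511)/(93.7200−55.4400) = -0.9728. V = [p*·125.4106 + (1−p*)·162.6511]/1.02 = 148.1311. B = V − Δ·S = 212.3387.
Each (Δ,B) replicates both successor values, so the strategy is self-financing and V0 is arbitrage-free.

(0,0): Delta=-0.9728 Bond=212.3387
(1,0): Delta=-1.0000 Bond=218.0911
(1,1): Delta=-0.9371 Bond=213.2398
(2,0): Delta=-1.0000 Bond=222.4529
(2,1): Delta=-1.0000 Bond=222.4529
(2,2): Delta=-0.8545 Bond=206.5085
(3,0): Delta=-1.0000 Bond=226.9020
(3,1): Delta=-1.0000 Bond=226.9020
(3,2): Delta=-1.0000 Bond=226.9020
(3,3): Delta=-0.6633 Bond=174.4980
V0=148.1311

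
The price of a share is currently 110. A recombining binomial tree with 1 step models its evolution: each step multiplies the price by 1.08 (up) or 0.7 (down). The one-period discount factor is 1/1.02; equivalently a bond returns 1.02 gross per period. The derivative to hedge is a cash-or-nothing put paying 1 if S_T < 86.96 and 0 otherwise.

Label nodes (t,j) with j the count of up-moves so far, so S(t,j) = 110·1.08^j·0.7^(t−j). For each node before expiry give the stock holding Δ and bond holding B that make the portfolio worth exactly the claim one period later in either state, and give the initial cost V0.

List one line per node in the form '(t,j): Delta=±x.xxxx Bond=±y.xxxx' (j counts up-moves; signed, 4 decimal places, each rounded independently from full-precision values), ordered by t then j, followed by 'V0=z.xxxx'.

Risk-neutral probability p* = (R−d)/(u−d) = (1.02−0.7)/(1.08−0.7) = 0.8421.
Payoff layer (t=1): V(1,0)=1.0000, V(1,1)=0.0000
Node (0,0) S=110.0000: V=(p*·0.0000+(1−p*)·1.0000)/1.02=0.1548; Δ=(0.0000−1.0000)/(118.8000−77.0000)=-0.0239; B=V−Δ·S=2.7864
The time-0 hedge costs 0.1548, which is the no-arbitrage price.

(0,0): Delta=-0.0239 Bond=2.7864
V0=0.1548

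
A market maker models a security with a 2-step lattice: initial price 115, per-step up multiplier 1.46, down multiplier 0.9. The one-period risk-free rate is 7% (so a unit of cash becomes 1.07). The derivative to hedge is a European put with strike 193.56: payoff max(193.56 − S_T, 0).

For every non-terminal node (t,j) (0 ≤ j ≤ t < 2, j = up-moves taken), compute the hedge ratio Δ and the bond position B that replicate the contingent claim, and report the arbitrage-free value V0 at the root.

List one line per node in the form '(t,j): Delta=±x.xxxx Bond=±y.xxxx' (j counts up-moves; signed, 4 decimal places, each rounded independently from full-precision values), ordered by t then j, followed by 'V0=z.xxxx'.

(0,0): Delta=-0.7728 Bond=147.0853
(1,0): Delta=-1.0000 Bond=180.8972
(1,1): Delta=-0.4515 Bond=103.4329
V0=58.2141

Risk-neutral probability p* = (R−d)/(u−d) = (1.07−0.9)/(1.46−0.9) = 0.3036.
Payoff layer (t=2): V(2,0)=100.4100, V(2,1)=42.4500, V(2,2)=0.0000
(1,0): S=103.5000. Δ = (V_up−V_dn)/(S_up−S_dn) = (42.4500−100.4100)/(151.1100−93.1500) = -1.0000. V = [p*·42.4500 + (1−p*)·100.4100]/1.07 = 77.3972. B = V − Δ·S = 180.8972.
(1,1): S=167.9000. Δ = (V_up−V_dn)/(S_up−S_dn) = (0.0000−42.4500)/(245.1340−151.1100) = -0.4515. V = [p*·0.0000 + (1−p*)·42.4500]/1.07 = 27.6293. B = V − Δ·S = 103.4329.
(0,0): S=115.0000. Δ = (V_up−V_dn)/(S_up−S_dn) = (27.6293−77.3972)/(167.9000−103.5000) = -0.7728. V = [p*·27.6293 + (1−p*)·77.3972]/1.07 = 58.2141. B = V − Δ·S = 147.0853.
Check: Δ(0,0)·S0 + B(0,0) = 58.2141 = V0.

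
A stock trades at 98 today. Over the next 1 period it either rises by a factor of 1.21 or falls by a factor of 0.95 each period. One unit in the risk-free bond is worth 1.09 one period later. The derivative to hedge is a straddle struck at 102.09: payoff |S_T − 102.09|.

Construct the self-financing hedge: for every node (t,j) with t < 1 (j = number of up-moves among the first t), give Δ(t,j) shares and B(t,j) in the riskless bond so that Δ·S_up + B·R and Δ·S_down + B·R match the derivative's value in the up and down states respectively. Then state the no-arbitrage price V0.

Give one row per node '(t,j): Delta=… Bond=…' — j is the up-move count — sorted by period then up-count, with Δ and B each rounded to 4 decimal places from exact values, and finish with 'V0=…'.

Risk-neutral probability p* = (R−d)/(u−d) = (1.09−0.95)/(1.21−0.95) = 0.5385.
Terminal values V(1,·): V(1,0)=8.9900, V(1,1)=16.4900
  t=0,j=0: stock 98.0000 → up 118.5800 (V=16.4900), down 93.1000 (V=8.9900). Price 11.9527; hedge Δ=0.2943, bond B=-16.8934.
Check: Δ(0,0)·S0 + B(0,0) = 11.9527 = V0.

(0,0): Delta=0.2943 Bond=-16.8934
V0=11.9527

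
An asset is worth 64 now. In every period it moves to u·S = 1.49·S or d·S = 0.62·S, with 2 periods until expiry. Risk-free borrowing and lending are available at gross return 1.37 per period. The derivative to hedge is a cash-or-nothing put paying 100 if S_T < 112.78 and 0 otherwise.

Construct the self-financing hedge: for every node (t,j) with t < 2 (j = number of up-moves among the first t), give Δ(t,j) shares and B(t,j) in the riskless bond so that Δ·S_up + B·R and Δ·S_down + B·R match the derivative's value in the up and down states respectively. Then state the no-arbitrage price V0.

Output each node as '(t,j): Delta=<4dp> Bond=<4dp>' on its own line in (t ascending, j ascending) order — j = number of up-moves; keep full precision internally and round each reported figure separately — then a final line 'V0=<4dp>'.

Under the risk-neutral measure, an up-move has probability p* = (R−d)/(u−d) = 0.8621 and values discount at R = 1.37.
At expiry t=2: V(2,0)=100.0000, V(2,1)=100.0000, V(2,2)=0.0000
(1,0): S=39.6800. Δ = (V_up−V_dn)/(S_up−S_dn) = (100.0000−100.0000)/(59.1232−24.6016) = 0.0000. V = [p*·100.0000 + (1−p*)·100.0000]/1.37 = 72.9927. B = V − Δ·S = 72.9927.
(1,1): S=95.3600. Δ = (V_up−V_dn)/(S_up−S_dn) = (0.0000−100.0000)/(142.0864−59.1232) = -1.2054. V = [p*·0.0000 + (1−p*)·100.0000]/1.37 = 10.0680. B = V − Δ·S = 125.0105.
(0,0): S=64.0000. Δ = (V_up−V_dn)/(S_up−S_dn) = (10.0680−72.9927)/(95.3600−39.6800) = -1.1301. V = [p*·10.0680 + (1−p*)·72.9927]/1.37 = 13.6841. B = V − Δ·S = 86.0114.
Check: Δ(0,0)·S0 + B(0,0) = 13.6841 = V0.

(0,0): Delta=-1.1301 Bond=86.0114
(1,0): Delta=0.0000 Bond=72.9927
(1,1): Delta=-1.2054 Bond=125.0105
V0=13.6841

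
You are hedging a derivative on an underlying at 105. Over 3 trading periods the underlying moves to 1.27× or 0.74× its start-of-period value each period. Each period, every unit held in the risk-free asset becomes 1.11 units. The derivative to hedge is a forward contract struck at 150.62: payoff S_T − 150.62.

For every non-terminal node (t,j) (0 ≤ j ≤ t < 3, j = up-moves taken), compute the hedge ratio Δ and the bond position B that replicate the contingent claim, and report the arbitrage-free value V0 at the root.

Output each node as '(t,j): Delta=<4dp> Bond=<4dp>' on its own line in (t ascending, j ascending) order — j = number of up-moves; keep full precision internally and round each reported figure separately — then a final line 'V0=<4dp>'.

(0,0): Delta=1.0000 Bond=-110.1320
(1,0): Delta=1.0000 Bond=-122.2466
(1,1): Delta=1.0000 Bond=-122.2466
(2,0): Delta=1.0000 Bond=-135.6937
(2,1): Delta=1.0000 Bond=-135.6937
(2,2): Delta=1.0000 Bond=-135.6937
V0=-5.1320

Since d<R<u, set p* = (R−d)/(u−d) = 0.6981; price each node as the discounted p*-expectation of its children.
At expiry t=3: V(3,0)=-108.0715, V(3,1)=-77.5975, V(3,2)=-25.2977, V(3,3)=64.4602
  t=2,j=0: stock 57.4980 → up 73.0225 (V=-77.5975), down 42.5485 (V=-108.0715). Price -78.1957; hedge Δ=1.0000, bond B=-135.6937.
  t=2,j=1: stock 98.6790 → up 125.3223 (V=-25.2977), down 73.0225 (V=-77.5975). Price -37.0147; hedge Δ=1.0000, bond B=-135.6937.
  t=2,j=2: stock 169.3545 → up 215.0802 (V=64.4602), down 125.3223 (V=-25.2977). Price 33.6608; hedge Δ=1.0000, bond B=-135.6937.
  t=1,j=0: stock 77.7000 → up 98.6790 (V=-37.0147), down 57.4980 (V=-78.1957). Price -44.5466; hedge Δ=1.0000, bond B=-122.2466.
  t=1,j=1: stock 133.3500 → up 169.3545 (V=33.6608), down 98.6790 (V=-37.0147). Price 11.1034; hedge Δ=1.0000, bond B=-122.2466.
  t=0,j=0: stock 105.0000 → up 133.3500 (V=11.1034), down 77.7000 (V=-44.5466). Price -5.1320; hedge Δ=1.0000, bond B=-110.1320.
Each (Δ,B) replicates both successor values, so the strategy is self-financing and V0 is arbitrage-free.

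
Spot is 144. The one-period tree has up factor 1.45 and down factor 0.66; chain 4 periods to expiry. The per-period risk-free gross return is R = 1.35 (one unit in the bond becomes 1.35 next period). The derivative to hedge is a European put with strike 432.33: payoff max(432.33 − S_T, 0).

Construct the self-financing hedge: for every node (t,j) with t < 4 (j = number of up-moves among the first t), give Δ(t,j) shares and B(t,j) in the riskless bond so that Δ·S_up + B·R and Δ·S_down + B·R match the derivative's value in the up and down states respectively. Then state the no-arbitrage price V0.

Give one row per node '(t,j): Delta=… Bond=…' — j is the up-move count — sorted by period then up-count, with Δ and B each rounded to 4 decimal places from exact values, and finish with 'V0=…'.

No-arbitrage ⇒ martingale measure with p* = (R−d)/(u−d) = 0.8734.
Payoff layer (t=4): V(4,0)=405.0064, V(4,1)=372.3008, V(4,2)=300.4477, V(4,3)=142.5887, V(4,4)=0.0000
Node (3,0) S=41.3994: V=(p*·372.3008+(1−p*)·405.0064)/1.35=278.8450; Δ=(372.3008−405.0064)/(60.0292−27.3236)=-1.0000; B=V−Δ·S=320.2444
Node (3,1) S=90.9533: V=(p*·300.4477+(1−p*)·372.3008)/1.35=229.2912; Δ=(300.4477−372.3008)/(131.8823−60.0292)=-1.0000; B=V−Δ·S=320.2444
Node (3,2) S=199.8216: V=(p*·142.5887+(1−p*)·300.4477)/1.35=120.4228; Δ=(142.5887−300.4477)/(289.7413−131.8823)=-1.0000; B=V−Δ·S=320.2444
Node (3,3) S=439.0020: V=(p*·0.0000+(1−p*)·142.5887)/1.35=13.3698; Δ=(0.0000−142.5887)/(636.5529−289.7413)=-0.4111; B=V−Δ·S=193.8618
Node (2,0) S=62.7264: V=(p*·229.2912+(1−p*)·278.8450)/1.35=174.4917; Δ=(229.2912−278.8450)/(90.9533−41.3994)=-1.0000; B=V−Δ·S=237.2181
Node (2,1) S=137.8080: V=(p*·120.4228+(1−p*)·229.2912)/1.35=99.4101; Δ=(120.4228−229.2912)/(199.8216−90.9533)=-1.0000; B=V−Δ·S=237.2181
Node (2,2) S=302.7600: V=(p*·13.3698+(1−p*)·120.4228)/1.35=19.9413; Δ=(13.3698−120.4228)/(439.0020−199.8216)=-0.4476; B=V−Δ·S=155.4515
Node (1,0) S=95.0400: V=(p*·99.4101+(1−p*)·174.4917)/1.35=80.6771; Δ=(99.4101−174.4917)/(137.8080−62.7264)=-1.0000; B=V−Δ·S=175.7171
Node (1,1) S=208.8000: V=(p*·19.9413+(1−p*)·99.4101)/1.35=22.2227; Δ=(19.9413−99.4101)/(302.7600−137.8080)=-0.4818; B=V−Δ·S=122.8161
Node (0,0) S=144.0000: V=(p*·22.2227+(1−p*)·80.6771)/1.35=21.9422; Δ=(22.2227−80.6771)/(208.8000−95.0400)=-0.5138; B=V−Δ·S=95.9351
Each (Δ,B) replicates both successor values, so the strategy is self-financing and V0 is arbitrage-free.

(0,0): Delta=-0.5138 Bond=95.9351
(1,0): Delta=-1.0000 Bond=175.7171
(1,1): Delta=-0.4818 Bond=122.8161
(2,0): Delta=-1.0000 Bond=237.2181
(2,1): Delta=-1.0000 Bond=237.2181
(2,2): Delta=-0.4476 Bond=155.4515
(3,0): Delta=-1.0000 Bond=320.2444
(3,1): Delta=-1.0000 Bond=320.2444
(3,2): Delta=-1.0000 Bond=320.2444
(3,3): Delta=-0.4111 Bond=193.8618
V0=21.9422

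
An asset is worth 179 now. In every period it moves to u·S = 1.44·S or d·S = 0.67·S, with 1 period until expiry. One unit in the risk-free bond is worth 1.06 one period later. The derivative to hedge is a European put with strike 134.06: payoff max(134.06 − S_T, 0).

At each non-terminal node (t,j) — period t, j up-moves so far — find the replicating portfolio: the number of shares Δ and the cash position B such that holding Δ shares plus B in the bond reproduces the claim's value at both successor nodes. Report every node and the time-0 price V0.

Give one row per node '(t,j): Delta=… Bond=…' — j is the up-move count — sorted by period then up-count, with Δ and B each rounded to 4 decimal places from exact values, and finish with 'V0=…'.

(0,0): Delta=-0.1025 Bond=24.9292
V0=6.5785

Under the risk-neutral measure, an up-move has probability p* = (R−d)/(u−d) = 0.5065 and values discount at R = 1.06.
At expiry t=1: V(1,0)=14.1300, V(1,1)=0.0000
(0,0): S=179.0000. Δ = (V_up−V_dn)/(S_up−S_dn) = (0.0000−14.1300)/(257.7600−119.9300) = -0.1025. V = [p*·0.0000 + (1−p*)·14.1300]/1.06 = 6.5785. B = V − Δ·S = 24.9292.
Root portfolio cost Δ·179+B reproduces V0=6.5785.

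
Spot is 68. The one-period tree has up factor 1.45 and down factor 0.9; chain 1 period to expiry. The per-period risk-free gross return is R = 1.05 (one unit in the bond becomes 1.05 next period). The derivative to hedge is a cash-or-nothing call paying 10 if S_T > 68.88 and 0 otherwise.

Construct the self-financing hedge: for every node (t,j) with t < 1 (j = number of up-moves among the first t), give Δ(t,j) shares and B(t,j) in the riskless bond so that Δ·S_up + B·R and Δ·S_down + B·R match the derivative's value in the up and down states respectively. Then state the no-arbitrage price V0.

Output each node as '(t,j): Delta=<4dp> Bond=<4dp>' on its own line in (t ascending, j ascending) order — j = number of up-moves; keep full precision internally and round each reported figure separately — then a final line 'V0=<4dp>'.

(0,0): Delta=0.2674 Bond=-15.5844
V0=2.5974

The replicating-portfolio and risk-neutral prices coincide; use p* = (1.05−0.9)/(1.45−0.9) = 0.2727 for the latter.
Terminal values V(1,·): V(1,0)=0.0000, V(1,1)=10.0000
Node (0,0) S=68.0000: V=(p*·10.0000+(1−p*)·0.0000)/1.05=2.5974; Δ=(10.0000−0.0000)/(98.6000−61.2000)=0.2674; B=V−Δ·S=-15.5844
The time-0 hedge costs 2.5974, which is the no-arbitrage price.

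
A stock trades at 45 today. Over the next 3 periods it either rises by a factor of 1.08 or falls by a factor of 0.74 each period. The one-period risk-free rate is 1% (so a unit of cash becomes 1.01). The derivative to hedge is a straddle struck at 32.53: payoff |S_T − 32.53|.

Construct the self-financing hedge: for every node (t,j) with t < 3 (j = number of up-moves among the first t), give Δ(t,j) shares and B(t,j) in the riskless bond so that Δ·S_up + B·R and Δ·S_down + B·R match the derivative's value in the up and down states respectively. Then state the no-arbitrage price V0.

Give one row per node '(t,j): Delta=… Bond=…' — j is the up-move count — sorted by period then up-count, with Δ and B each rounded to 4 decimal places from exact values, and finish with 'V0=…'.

(0,0): Delta=0.7066 Bond=-16.9672
(1,0): Delta=-0.1234 Bond=10.5029
(1,1): Delta=0.8540 Bond=-24.3028
(2,0): Delta=-1.0000 Bond=32.2079
(2,1): Delta=0.0323 Bond=5.0080
(2,2): Delta=1.0000 Bond=-32.2079
V0=14.8287

Since d<R<u, set p* = (R−d)/(u−d) = 0.7941; price each node as the discounted p*-expectation of its children.
Terminal payoffs: V(3,0)=14.2949, V(3,1)=5.9166, V(3,2)=6.3111, V(3,3)=24.1570
Node (2,0) S=24.6420: V=(p*·5.9166+(1−p*)·14.2949)/1.01=7.5659; Δ=(5.9166−14.2949)/(26.6134−18.2351)=-1.0000; B=V−Δ·S=32.2079
Node (2,1) S=35.9640: V=(p*·6.3111+(1−p*)·5.9166)/1.01=6.1682; Δ=(6.3111−5.9166)/(38.8411−26.6134)=0.0323; B=V−Δ·S=5.0080
Node (2,2) S=52.4880: V=(p*·24.1570+(1−p*)·6.3111)/1.01=20.2801; Δ=(24.1570−6.3111)/(56.6870−38.8411)=1.0000; B=V−Δ·S=-32.2079
Node (1,0) S=33.3000: V=(p*·6.1682+(1−p*)·7.5659)/1.01=6.3921; Δ=(6.1682−7.5659)/(35.9640−24.6420)=-0.1234; B=V−Δ·S=10.5029
Node (1,1) S=48.6000: V=(p*·20.2801+(1−p*)·6.1682)/1.01=17.2027; Δ=(20.2801−6.1682)/(52.4880−35.9640)=0.8540; B=V−Δ·S=-24.3028
Node (0,0) S=45.0000: V=(p*·17.2027+(1−p*)·6.3921)/1.01=14.8287; Δ=(17.2027−6.3921)/(48.6000−33.3000)=0.7066; B=V−Δ·S=-16.9672
Each (Δ,B) replicates both successor values, so the strategy is self-financing and V0 is arbitrage-free.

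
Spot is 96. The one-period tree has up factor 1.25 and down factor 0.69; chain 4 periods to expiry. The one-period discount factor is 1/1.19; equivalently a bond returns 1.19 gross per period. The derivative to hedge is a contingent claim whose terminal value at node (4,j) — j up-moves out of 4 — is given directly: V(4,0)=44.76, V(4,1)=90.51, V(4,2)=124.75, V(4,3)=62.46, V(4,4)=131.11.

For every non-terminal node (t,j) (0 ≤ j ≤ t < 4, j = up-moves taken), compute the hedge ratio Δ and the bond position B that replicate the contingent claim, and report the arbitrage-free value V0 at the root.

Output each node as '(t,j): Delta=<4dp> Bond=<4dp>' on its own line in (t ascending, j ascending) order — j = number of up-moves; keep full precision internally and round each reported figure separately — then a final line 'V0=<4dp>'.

The replicating-portfolio and risk-neutral prices coincide; use p* = (1.19−0.69)/(1.25−0.69) = 0.8929 for the latter.
Terminal payoffs: V(4,0)=44.7600, V(4,1)=90.5100, V(4,2)=124.7500, V(4,3)=62.4600, V(4,4)=131.1100
  t=3,j=0: stock 31.5369 → up 39.4211 (V=90.5100), down 21.7604 (V=44.7600). Price 71.9397; hedge Δ=2.5905, bond B=-9.7568.
  t=3,j=1: stock 57.1320 → up 71.4150 (V=124.7500), down 39.4211 (V=90.5100). Price 101.7491; hedge Δ=1.0702, bond B=40.6062.
  t=3,j=2: stock 103.5000 → up 129.3750 (V=62.4600), down 71.4150 (V=124.7500). Price 58.0957; hedge Δ=-1.0747, bond B=169.3279.
  t=3,j=3: stock 187.5000 → up 234.3750 (V=131.1100), down 129.3750 (V=62.4600). Price 103.9955; hedge Δ=0.6538, bond B=-18.5938.
  t=2,j=0: stock 45.7056 → up 57.1320 (V=101.7491), down 31.5369 (V=71.9397). Price 82.8195; hedge Δ=1.1647, bond B=29.5884.
  t=2,j=1: stock 82.8000 → up 103.5000 (V=58.0957), down 57.1320 (V=101.7491). Price 52.7503; hedge Δ=-0.9415, bond B=130.7028.
  t=2,j=2: stock 150.0000 → up 187.5000 (V=103.9955), down 103.5000 (V=58.0957). Price 83.2585; hedge Δ=0.5464, bond B=1.2947.
  t=1,j=0: stock 66.2400 → up 82.8000 (V=52.7503), down 45.7056 (V=82.8195). Price 47.0353; hedge Δ=-0.8106, bond B=100.7303.
  t=1,j=1: stock 120.0000 → up 150.0000 (V=83.2585), down 82.8000 (V=52.7503). Price 67.2183; hedge Δ=0.4540, bond B=12.7394.
  t=0,j=0: stock 96.0000 → up 120.0000 (V=67.2183), down 66.2400 (V=47.0353). Price 54.6688; hedge Δ=0.3754, bond B=18.6277.
Check: Δ(0,0)·S0 + B(0,0) = 54.6688 = V0.

(0,0): Delta=0.3754 Bond=18.6277
(1,0): Delta=-0.8106 Bond=100.7303
(1,1): Delta=0.4540 Bond=12.7394
(2,0): Delta=1.1647 Bond=29.5884
(2,1): Delta=-0.9415 Bond=130.7028
(2,2): Delta=0.5464 Bond=1.2947
(3,0): Delta=2.5905 Bond=-9.7568
(3,1): Delta=1.0702 Bond=40.6062
(3,2): Delta=-1.0747 Bond=169.3279
(3,3): Delta=0.6538 Bond=-18.5938
V0=54.6688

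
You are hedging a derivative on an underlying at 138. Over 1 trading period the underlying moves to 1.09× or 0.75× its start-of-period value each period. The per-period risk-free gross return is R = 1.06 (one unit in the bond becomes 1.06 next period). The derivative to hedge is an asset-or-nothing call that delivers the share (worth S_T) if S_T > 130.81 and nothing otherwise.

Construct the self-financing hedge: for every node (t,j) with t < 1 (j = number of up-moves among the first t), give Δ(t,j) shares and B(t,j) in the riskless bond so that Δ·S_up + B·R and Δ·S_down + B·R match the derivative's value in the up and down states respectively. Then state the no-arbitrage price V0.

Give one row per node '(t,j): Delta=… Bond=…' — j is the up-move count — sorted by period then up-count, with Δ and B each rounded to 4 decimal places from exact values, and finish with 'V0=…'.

(0,0): Delta=3.2059 Bond=-313.0272
V0=129.3846

Under the risk-neutral measure, an up-move has probability p* = (R−d)/(u−d) = 0.9118 and values discount at R = 1.06.
At expiry t=1: V(1,0)=0.0000, V(1,1)=150.4200
Node (0,0) S=138.0000: V=(p*·150.4200+(1−p*)·0.0000)/1.06=129.3846; Δ=(150.4200−0.0000)/(150.4200−103.5000)=3.2059; B=V−Δ·S=-313.0272
The time-0 hedge costs 129.3846, which is the no-arbitrage price.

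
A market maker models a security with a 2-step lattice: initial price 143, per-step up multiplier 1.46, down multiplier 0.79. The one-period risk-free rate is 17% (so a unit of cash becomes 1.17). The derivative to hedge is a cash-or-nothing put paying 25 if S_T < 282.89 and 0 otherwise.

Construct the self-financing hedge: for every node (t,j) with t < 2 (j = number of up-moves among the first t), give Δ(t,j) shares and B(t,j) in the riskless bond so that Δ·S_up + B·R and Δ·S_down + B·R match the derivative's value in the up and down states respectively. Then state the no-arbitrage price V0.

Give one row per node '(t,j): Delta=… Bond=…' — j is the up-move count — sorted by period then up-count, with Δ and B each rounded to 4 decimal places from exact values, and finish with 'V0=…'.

(0,0): Delta=-0.1265 Bond=30.4760
(1,0): Delta=0.0000 Bond=21.3675
(1,1): Delta=-0.1787 Bond=46.5621
V0=12.3881

Under the risk-neutral measure, an up-move has probability p* = (R−d)/(u−d) = 0.5672 and values discount at R = 1.17.
At expiry t=2: V(2,0)=25.0000, V(2,1)=25.0000, V(2,2)=0.0000
(1,0): S=112.9700. Δ = (V_up−V_dn)/(S_up−S_dn) = (25.0000−25.0000)/(164.9362−89.2463) = 0.0000. V = [p*·25.0000 + (1−p*)·25.0000]/1.17 = 21.3675. B = V − Δ·S = 21.3675.
(1,1): S=208.7800. Δ = (V_up−V_dn)/(S_up−S_dn) = (0.0000−25.0000)/(304.8188−164.9362) = -0.1787. V = [p*·0.0000 + (1−p*)·25.0000]/1.17 = 9.2486. B = V − Δ·S = 46.5621.
(0,0): S=143.0000. Δ = (V_up−V_dn)/(S_up−S_dn) = (9.2486−21.3675)/(208.7800−112.9700) = -0.1265. V = [p*·9.2486 + (1−p*)·21.3675]/1.17 = 12.3881. B = V − Δ·S = 30.4760.
Each (Δ,B) replicates both successor values, so the strategy is self-financing and V0 is arbitrage-free.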